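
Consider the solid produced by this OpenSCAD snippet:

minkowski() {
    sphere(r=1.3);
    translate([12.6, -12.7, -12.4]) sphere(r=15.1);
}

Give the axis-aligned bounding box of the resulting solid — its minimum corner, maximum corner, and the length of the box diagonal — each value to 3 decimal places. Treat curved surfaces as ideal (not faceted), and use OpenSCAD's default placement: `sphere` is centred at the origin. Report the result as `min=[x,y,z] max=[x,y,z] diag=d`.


A = translate([12.6, -12.7, -12.4]) sphere(r=15.1) → bbox [-2.5,-27.8,-27.5] .. [27.7,2.4,2.7]
B = sphere(r=1.3) → bbox [-1.3,-1.3,-1.3] .. [1.3,1.3,1.3]
lo = A.lo+B.lo = [-2.5-1.3, -27.8-1.3, -27.5-1.3] = [-3.800,-29.100,-28.800]
hi = A.hi+B.hi = [27.7+1.3, 2.4+1.3, 2.7+1.3] = [29.000,3.700,4.000]
diag = √(32.8²+32.8²+32.8²) = √3227.52 = 56.811

min=[-3.800,-29.100,-28.800] max=[29.000,3.700,4.000] diag=56.811


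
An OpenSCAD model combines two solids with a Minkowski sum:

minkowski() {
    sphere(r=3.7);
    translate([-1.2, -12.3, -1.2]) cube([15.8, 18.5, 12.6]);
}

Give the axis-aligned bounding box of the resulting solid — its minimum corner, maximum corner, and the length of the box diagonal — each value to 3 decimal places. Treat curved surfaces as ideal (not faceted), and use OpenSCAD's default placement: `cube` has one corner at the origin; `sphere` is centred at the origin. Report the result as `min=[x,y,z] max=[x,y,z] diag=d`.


min=[-4.900,-16.000,-4.900] max=[18.300,9.900,15.100] diag=40.113

A = translate([-1.2, -12.3, -1.2]) cube([15.8, 18.5, 12.6]) → bbox [-1.2,-12.3,-1.2] .. [14.6,6.2,11.4]
B = sphere(r=3.7) → bbox [-3.7,-3.7,-3.7] .. [3.7,3.7,3.7]
lo = A.lo+B.lo = [-1.2-3.7, -12.3-3.7, -1.2-3.7] = [-4.900,-16.000,-4.900]
hi = A.hi+B.hi = [14.6+3.7, 6.2+3.7, 11.4+3.7] = [18.300,9.900,15.100]
diag = √(23.2²+25.9²+20²) = √1609.05 = 40.113


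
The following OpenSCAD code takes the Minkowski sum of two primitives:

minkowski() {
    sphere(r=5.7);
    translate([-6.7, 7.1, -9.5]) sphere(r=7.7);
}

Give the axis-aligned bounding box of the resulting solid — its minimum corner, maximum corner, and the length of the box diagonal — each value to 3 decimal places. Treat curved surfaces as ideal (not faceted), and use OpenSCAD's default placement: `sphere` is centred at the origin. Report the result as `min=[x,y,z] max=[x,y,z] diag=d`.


A = translate([-6.7, 7.1, -9.5]) sphere(r=7.7) → bbox [-14.4,-0.6,-17.2] .. [1,14.8,-1.8]
B = sphere(r=5.7) → bbox [-5.7,-5.7,-5.7] .. [5.7,5.7,5.7]
lo = A.lo+B.lo = [-14.4-5.7, -0.6-5.7, -17.2-5.7] = [-20.100,-6.300,-22.900]
hi = A.hi+B.hi = [1+5.7, 14.8+5.7, -1.8+5.7] = [6.700,20.500,3.900]
diag = √(26.8²+26.8²+26.8²) = √2154.72 = 46.419

min=[-20.100,-6.300,-22.900] max=[6.700,20.500,3.900] diag=46.419


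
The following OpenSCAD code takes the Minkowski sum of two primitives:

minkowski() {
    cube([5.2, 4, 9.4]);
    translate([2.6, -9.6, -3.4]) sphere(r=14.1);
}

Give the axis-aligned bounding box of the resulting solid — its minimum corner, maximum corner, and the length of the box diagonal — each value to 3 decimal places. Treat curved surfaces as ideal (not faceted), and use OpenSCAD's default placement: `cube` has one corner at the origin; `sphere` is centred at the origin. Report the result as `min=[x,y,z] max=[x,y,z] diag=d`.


A = translate([2.6, -9.6, -3.4]) sphere(r=14.1) → bbox [-11.5,-23.7,-17.5] .. [16.7,4.5,10.7]
B = cube([5.2, 4, 9.4]) → bbox [0,0,0] .. [5.2,4,9.4]
lo = A.lo+B.lo = [-11.5+0, -23.7+0, -17.5+0] = [-11.500,-23.700,-17.500]
hi = A.hi+B.hi = [16.7+5.2, 4.5+4, 10.7+9.4] = [21.900,8.500,20.100]
diag = √(33.4²+32.2²+37.6²) = √3566.16 = 59.717

min=[-11.500,-23.700,-17.500] max=[21.900,8.500,20.100] diag=59.717


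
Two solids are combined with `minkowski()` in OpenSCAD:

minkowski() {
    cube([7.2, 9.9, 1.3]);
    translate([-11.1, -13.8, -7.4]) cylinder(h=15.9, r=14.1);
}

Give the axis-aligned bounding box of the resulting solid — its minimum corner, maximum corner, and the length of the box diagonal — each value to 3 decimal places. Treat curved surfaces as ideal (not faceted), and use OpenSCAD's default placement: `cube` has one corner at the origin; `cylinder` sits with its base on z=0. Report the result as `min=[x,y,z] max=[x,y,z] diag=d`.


min=[-25.200,-27.900,-7.400] max=[10.200,10.200,9.800] diag=54.778

A = translate([-11.1, -13.8, -7.4]) cylinder(h=15.9, r=14.1) → bbox [-25.2,-27.9,-7.4] .. [3,0.3,8.5]
B = cube([7.2, 9.9, 1.3]) → bbox [0,0,0] .. [7.2,9.9,1.3]
lo = A.lo+B.lo = [-25.2+0, -27.9+0, -7.4+0] = [-25.200,-27.900,-7.400]
hi = A.hi+B.hi = [3+7.2, 0.3+9.9, 8.5+1.3] = [10.200,10.200,9.800]
diag = √(35.4²+38.1²+17.2²) = √3000.61 = 54.778


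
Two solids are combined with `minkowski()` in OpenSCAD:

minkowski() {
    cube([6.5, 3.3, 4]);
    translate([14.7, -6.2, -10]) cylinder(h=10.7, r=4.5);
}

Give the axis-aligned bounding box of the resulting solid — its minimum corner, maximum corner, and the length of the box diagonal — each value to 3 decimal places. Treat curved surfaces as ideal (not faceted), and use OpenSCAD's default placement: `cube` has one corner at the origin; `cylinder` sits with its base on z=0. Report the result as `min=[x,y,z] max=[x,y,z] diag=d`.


A = translate([14.7, -6.2, -10]) cylinder(h=10.7, r=4.5) → bbox [10.2,-10.7,-10] .. [19.2,-1.7,0.7]
B = cube([6.5, 3.3, 4]) → bbox [0,0,0] .. [6.5,3.3,4]
lo = A.lo+B.lo = [10.2+0, -10.7+0, -10+0] = [10.200,-10.700,-10.000]
hi = A.hi+B.hi = [19.2+6.5, -1.7+3.3, 0.7+4] = [25.700,1.600,4.700]
diag = √(15.5²+12.3²+14.7²) = √607.63 = 24.650

min=[10.200,-10.700,-10.000] max=[25.700,1.600,4.700] diag=24.650


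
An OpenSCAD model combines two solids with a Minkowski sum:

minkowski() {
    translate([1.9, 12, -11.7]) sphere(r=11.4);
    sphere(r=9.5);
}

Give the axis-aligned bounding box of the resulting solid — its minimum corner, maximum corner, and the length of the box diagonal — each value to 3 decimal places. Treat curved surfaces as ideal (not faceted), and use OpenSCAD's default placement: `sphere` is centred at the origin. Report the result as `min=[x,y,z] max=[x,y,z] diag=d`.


min=[-19.000,-8.900,-32.600] max=[22.800,32.900,9.200] diag=72.400

A = translate([1.9, 12, -11.7]) sphere(r=11.4) → bbox [-9.5,0.6,-23.1] .. [13.3,23.4,-0.3]
B = sphere(r=9.5) → bbox [-9.5,-9.5,-9.5] .. [9.5,9.5,9.5]
lo = A.lo+B.lo = [-9.5-9.5, 0.6-9.5, -23.1-9.5] = [-19.000,-8.900,-32.600]
hi = A.hi+B.hi = [13.3+9.5, 23.4+9.5, -0.3+9.5] = [22.800,32.900,9.200]
diag = √(41.8²+41.8²+41.8²) = √5241.72 = 72.400


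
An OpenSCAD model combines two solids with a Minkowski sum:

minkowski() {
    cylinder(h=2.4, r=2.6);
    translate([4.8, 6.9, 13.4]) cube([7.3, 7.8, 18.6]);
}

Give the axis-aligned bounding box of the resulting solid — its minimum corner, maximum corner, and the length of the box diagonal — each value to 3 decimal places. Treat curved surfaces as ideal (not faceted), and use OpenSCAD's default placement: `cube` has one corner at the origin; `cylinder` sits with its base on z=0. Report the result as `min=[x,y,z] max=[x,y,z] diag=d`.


A = translate([4.8, 6.9, 13.4]) cube([7.3, 7.8, 18.6]) → bbox [4.8,6.9,13.4] .. [12.1,14.7,32]
B = cylinder(h=2.4, r=2.6) → bbox [-2.6,-2.6,0] .. [2.6,2.6,2.4]
lo = A.lo+B.lo = [4.8-2.6, 6.9-2.6, 13.4+0] = [2.200,4.300,13.400]
hi = A.hi+B.hi = [12.1+2.6, 14.7+2.6, 32+2.4] = [14.700,17.300,34.400]
diag = √(12.5²+13²+21²) = √766.25 = 27.681

min=[2.200,4.300,13.400] max=[14.700,17.300,34.400] diag=27.681


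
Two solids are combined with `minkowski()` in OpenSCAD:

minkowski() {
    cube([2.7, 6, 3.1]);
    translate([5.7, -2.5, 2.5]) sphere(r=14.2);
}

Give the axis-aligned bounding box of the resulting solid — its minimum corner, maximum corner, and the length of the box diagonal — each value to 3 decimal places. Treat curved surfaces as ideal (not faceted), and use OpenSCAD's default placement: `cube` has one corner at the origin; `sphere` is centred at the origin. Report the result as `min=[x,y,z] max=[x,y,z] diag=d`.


A = translate([5.7, -2.5, 2.5]) sphere(r=14.2) → bbox [-8.5,-16.7,-11.7] .. [19.9,11.7,16.7]
B = cube([2.7, 6, 3.1]) → bbox [0,0,0] .. [2.7,6,3.1]
lo = A.lo+B.lo = [-8.5+0, -16.7+0, -11.7+0] = [-8.500,-16.700,-11.700]
hi = A.hi+B.hi = [19.9+2.7, 11.7+6, 16.7+3.1] = [22.600,17.700,19.800]
diag = √(31.1²+34.4²+31.5²) = √3142.82 = 56.061

min=[-8.500,-16.700,-11.700] max=[22.600,17.700,19.800] diag=56.061


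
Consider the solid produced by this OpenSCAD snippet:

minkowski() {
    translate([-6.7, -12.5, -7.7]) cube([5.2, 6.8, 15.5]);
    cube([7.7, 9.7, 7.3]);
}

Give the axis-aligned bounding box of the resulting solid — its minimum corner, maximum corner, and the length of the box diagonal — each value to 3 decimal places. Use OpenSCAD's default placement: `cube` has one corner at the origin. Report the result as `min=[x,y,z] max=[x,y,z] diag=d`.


A = translate([-6.7, -12.5, -7.7]) cube([5.2, 6.8, 15.5]) → bbox [-6.7,-12.5,-7.7] .. [-1.5,-5.7,7.8]
B = cube([7.7, 9.7, 7.3]) → bbox [0,0,0] .. [7.7,9.7,7.3]
lo = A.lo+B.lo = [-6.7+0, -12.5+0, -7.7+0] = [-6.700,-12.500,-7.700]
hi = A.hi+B.hi = [-1.5+7.7, -5.7+9.7, 7.8+7.3] = [6.200,4.000,15.100]
diag = √(12.9²+16.5²+22.8²) = √958.5 = 30.960

min=[-6.700,-12.500,-7.700] max=[6.200,4.000,15.100] diag=30.960


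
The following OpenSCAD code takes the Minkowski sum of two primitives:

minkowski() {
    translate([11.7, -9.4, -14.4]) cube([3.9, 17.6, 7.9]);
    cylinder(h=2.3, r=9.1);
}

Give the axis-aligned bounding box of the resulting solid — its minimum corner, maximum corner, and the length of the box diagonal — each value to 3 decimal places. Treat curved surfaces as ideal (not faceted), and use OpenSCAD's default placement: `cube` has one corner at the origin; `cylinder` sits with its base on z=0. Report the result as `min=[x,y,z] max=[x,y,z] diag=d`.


A = translate([11.7, -9.4, -14.4]) cube([3.9, 17.6, 7.9]) → bbox [11.7,-9.4,-14.4] .. [15.6,8.2,-6.5]
B = cylinder(h=2.3, r=9.1) → bbox [-9.1,-9.1,0] .. [9.1,9.1,2.3]
lo = A.lo+B.lo = [11.7-9.1, -9.4-9.1, -14.4+0] = [2.600,-18.500,-14.400]
hi = A.hi+B.hi = [15.6+9.1, 8.2+9.1, -6.5+2.3] = [24.700,17.300,-4.200]
diag = √(22.1²+35.8²+10.2²) = √1874.09 = 43.291

min=[2.600,-18.500,-14.400] max=[24.700,17.300,-4.200] diag=43.291


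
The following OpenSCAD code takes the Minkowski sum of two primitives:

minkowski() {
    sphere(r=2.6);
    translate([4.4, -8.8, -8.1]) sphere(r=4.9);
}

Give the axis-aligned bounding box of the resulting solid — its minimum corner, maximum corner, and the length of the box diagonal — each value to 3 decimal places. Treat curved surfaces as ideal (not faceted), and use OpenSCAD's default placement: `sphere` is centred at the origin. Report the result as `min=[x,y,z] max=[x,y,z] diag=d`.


min=[-3.100,-16.300,-15.600] max=[11.900,-1.300,-0.600] diag=25.981

A = translate([4.4, -8.8, -8.1]) sphere(r=4.9) → bbox [-0.5,-13.7,-13] .. [9.3,-3.9,-3.2]
B = sphere(r=2.6) → bbox [-2.6,-2.6,-2.6] .. [2.6,2.6,2.6]
lo = A.lo+B.lo = [-0.5-2.6, -13.7-2.6, -13-2.6] = [-3.100,-16.300,-15.600]
hi = A.hi+B.hi = [9.3+2.6, -3.9+2.6, -3.2+2.6] = [11.900,-1.300,-0.600]
diag = √(15²+15²+15²) = √675 = 25.981


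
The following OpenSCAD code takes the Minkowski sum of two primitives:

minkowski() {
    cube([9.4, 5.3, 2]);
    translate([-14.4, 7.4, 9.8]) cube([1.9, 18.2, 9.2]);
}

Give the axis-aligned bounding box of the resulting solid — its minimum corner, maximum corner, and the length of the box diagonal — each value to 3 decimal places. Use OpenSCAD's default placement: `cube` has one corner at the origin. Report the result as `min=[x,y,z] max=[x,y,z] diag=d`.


A = translate([-14.4, 7.4, 9.8]) cube([1.9, 18.2, 9.2]) → bbox [-14.4,7.4,9.8] .. [-12.5,25.6,19]
B = cube([9.4, 5.3, 2]) → bbox [0,0,0] .. [9.4,5.3,2]
lo = A.lo+B.lo = [-14.4+0, 7.4+0, 9.8+0] = [-14.400,7.400,9.800]
hi = A.hi+B.hi = [-12.5+9.4, 25.6+5.3, 19+2] = [-3.100,30.900,21.000]
diag = √(11.3²+23.5²+11.2²) = √805.38 = 28.379

min=[-14.400,7.400,9.800] max=[-3.100,30.900,21.000] diag=28.379


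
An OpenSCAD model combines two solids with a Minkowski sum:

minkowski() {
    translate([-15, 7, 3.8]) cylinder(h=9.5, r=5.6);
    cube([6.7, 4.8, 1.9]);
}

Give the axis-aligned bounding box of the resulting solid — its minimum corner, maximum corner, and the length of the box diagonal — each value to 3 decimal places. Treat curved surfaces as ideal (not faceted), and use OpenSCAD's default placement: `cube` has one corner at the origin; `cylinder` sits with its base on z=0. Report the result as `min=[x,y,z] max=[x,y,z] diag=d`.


min=[-20.600,1.400,3.800] max=[-2.700,17.400,15.200] diag=26.578

A = translate([-15, 7, 3.8]) cylinder(h=9.5, r=5.6) → bbox [-20.6,1.4,3.8] .. [-9.4,12.6,13.3]
B = cube([6.7, 4.8, 1.9]) → bbox [0,0,0] .. [6.7,4.8,1.9]
lo = A.lo+B.lo = [-20.6+0, 1.4+0, 3.8+0] = [-20.600,1.400,3.800]
hi = A.hi+B.hi = [-9.4+6.7, 12.6+4.8, 13.3+1.9] = [-2.700,17.400,15.200]
diag = √(17.9²+16²+11.4²) = √706.37 = 26.578


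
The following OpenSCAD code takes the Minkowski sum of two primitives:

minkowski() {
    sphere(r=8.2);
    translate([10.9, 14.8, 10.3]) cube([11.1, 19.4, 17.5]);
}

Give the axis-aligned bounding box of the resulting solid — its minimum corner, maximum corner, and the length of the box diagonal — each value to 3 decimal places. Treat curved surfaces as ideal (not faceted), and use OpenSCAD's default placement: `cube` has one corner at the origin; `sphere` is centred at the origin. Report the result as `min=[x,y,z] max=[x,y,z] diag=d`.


min=[2.700,6.600,2.100] max=[30.200,42.400,36.000] diag=56.454

A = translate([10.9, 14.8, 10.3]) cube([11.1, 19.4, 17.5]) → bbox [10.9,14.8,10.3] .. [22,34.2,27.8]
B = sphere(r=8.2) → bbox [-8.2,-8.2,-8.2] .. [8.2,8.2,8.2]
lo = A.lo+B.lo = [10.9-8.2, 14.8-8.2, 10.3-8.2] = [2.700,6.600,2.100]
hi = A.hi+B.hi = [22+8.2, 34.2+8.2, 27.8+8.2] = [30.200,42.400,36.000]
diag = √(27.5²+35.8²+33.9²) = √3187.1 = 56.454


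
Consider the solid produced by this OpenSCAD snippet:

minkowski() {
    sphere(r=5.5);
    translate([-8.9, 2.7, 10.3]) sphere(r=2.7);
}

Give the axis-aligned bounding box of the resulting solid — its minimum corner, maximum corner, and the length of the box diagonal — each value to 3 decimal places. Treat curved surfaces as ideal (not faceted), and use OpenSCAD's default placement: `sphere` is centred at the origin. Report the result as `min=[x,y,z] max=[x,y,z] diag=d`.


A = translate([-8.9, 2.7, 10.3]) sphere(r=2.7) → bbox [-11.6,0,7.6] .. [-6.2,5.4,13]
B = sphere(r=5.5) → bbox [-5.5,-5.5,-5.5] .. [5.5,5.5,5.5]
lo = A.lo+B.lo = [-11.6-5.5, 0-5.5, 7.6-5.5] = [-17.100,-5.500,2.100]
hi = A.hi+B.hi = [-6.2+5.5, 5.4+5.5, 13+5.5] = [-0.700,10.900,18.500]
diag = √(16.4²+16.4²+16.4²) = √806.88 = 28.406

min=[-17.100,-5.500,2.100] max=[-0.700,10.900,18.500] diag=28.406


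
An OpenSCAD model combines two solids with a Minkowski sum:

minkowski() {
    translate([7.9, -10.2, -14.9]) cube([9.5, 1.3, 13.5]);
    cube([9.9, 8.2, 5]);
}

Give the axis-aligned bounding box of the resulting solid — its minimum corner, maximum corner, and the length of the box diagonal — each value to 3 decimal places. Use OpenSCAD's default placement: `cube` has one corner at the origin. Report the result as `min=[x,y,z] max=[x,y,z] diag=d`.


A = translate([7.9, -10.2, -14.9]) cube([9.5, 1.3, 13.5]) → bbox [7.9,-10.2,-14.9] .. [17.4,-8.9,-1.4]
B = cube([9.9, 8.2, 5]) → bbox [0,0,0] .. [9.9,8.2,5]
lo = A.lo+B.lo = [7.9+0, -10.2+0, -14.9+0] = [7.900,-10.200,-14.900]
hi = A.hi+B.hi = [17.4+9.9, -8.9+8.2, -1.4+5] = [27.300,-0.700,3.600]
diag = √(19.4²+9.5²+18.5²) = √808.86 = 28.440

min=[7.900,-10.200,-14.900] max=[27.300,-0.700,3.600] diag=28.440


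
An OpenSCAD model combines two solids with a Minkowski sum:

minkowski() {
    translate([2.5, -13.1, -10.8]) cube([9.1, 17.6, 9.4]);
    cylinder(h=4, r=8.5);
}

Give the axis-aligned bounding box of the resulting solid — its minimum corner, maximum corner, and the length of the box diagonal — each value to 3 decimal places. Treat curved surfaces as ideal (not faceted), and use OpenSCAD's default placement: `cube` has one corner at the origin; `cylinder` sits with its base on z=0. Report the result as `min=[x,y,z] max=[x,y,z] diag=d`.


A = translate([2.5, -13.1, -10.8]) cube([9.1, 17.6, 9.4]) → bbox [2.5,-13.1,-10.8] .. [11.6,4.5,-1.4]
B = cylinder(h=4, r=8.5) → bbox [-8.5,-8.5,0] .. [8.5,8.5,4]
lo = A.lo+B.lo = [2.5-8.5, -13.1-8.5, -10.8+0] = [-6.000,-21.600,-10.800]
hi = A.hi+B.hi = [11.6+8.5, 4.5+8.5, -1.4+4] = [20.100,13.000,2.600]
diag = √(26.1²+34.6²+13.4²) = √2057.93 = 45.364

min=[-6.000,-21.600,-10.800] max=[20.100,13.000,2.600] diag=45.364


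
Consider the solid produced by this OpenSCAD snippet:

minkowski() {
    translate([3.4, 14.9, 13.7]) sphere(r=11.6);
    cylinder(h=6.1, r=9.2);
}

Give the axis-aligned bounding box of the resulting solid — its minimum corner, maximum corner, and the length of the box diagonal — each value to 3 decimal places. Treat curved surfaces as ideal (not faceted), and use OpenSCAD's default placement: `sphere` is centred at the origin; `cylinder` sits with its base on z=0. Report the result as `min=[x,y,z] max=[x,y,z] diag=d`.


min=[-17.400,-5.900,2.100] max=[24.200,35.700,31.400] diag=65.724

A = translate([3.4, 14.9, 13.7]) sphere(r=11.6) → bbox [-8.2,3.3,2.1] .. [15,26.5,25.3]
B = cylinder(h=6.1, r=9.2) → bbox [-9.2,-9.2,0] .. [9.2,9.2,6.1]
lo = A.lo+B.lo = [-8.2-9.2, 3.3-9.2, 2.1+0] = [-17.400,-5.900,2.100]
hi = A.hi+B.hi = [15+9.2, 26.5+9.2, 25.3+6.1] = [24.200,35.700,31.400]
diag = √(41.6²+41.6²+29.3²) = √4319.61 = 65.724


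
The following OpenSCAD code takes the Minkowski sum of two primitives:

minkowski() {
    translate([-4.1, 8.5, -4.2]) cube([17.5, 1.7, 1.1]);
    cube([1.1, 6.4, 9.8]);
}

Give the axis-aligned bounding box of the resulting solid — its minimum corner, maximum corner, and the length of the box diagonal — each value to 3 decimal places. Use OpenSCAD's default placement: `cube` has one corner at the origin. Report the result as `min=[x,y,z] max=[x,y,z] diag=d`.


A = translate([-4.1, 8.5, -4.2]) cube([17.5, 1.7, 1.1]) → bbox [-4.1,8.5,-4.2] .. [13.4,10.2,-3.1]
B = cube([1.1, 6.4, 9.8]) → bbox [0,0,0] .. [1.1,6.4,9.8]
lo = A.lo+B.lo = [-4.1+0, 8.5+0, -4.2+0] = [-4.100,8.500,-4.200]
hi = A.hi+B.hi = [13.4+1.1, 10.2+6.4, -3.1+9.8] = [14.500,16.600,6.700]
diag = √(18.6²+8.1²+10.9²) = √530.38 = 23.030

min=[-4.100,8.500,-4.200] max=[14.500,16.600,6.700] diag=23.030


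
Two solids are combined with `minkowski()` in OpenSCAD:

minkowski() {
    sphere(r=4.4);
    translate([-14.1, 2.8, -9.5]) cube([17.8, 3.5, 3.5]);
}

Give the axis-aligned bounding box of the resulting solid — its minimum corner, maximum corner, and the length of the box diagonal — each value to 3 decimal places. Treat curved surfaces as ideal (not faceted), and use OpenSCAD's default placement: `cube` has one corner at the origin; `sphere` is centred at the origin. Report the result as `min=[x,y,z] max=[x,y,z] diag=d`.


A = translate([-14.1, 2.8, -9.5]) cube([17.8, 3.5, 3.5]) → bbox [-14.1,2.8,-9.5] .. [3.7,6.3,-6]
B = sphere(r=4.4) → bbox [-4.4,-4.4,-4.4] .. [4.4,4.4,4.4]
lo = A.lo+B.lo = [-14.1-4.4, 2.8-4.4, -9.5-4.4] = [-18.500,-1.600,-13.900]
hi = A.hi+B.hi = [3.7+4.4, 6.3+4.4, -6+4.4] = [8.100,10.700,-1.600]
diag = √(26.6²+12.3²+12.3²) = √1010.14 = 31.783

min=[-18.500,-1.600,-13.900] max=[8.100,10.700,-1.600] diag=31.783


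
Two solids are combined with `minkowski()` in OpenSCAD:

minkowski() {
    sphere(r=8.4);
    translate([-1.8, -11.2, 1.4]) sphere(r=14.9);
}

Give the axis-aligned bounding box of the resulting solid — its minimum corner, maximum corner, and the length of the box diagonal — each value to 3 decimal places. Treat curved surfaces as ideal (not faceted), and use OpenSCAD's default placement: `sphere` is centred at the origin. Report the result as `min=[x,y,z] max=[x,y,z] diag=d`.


A = translate([-1.8, -11.2, 1.4]) sphere(r=14.9) → bbox [-16.7,-26.1,-13.5] .. [13.1,3.7,16.3]
B = sphere(r=8.4) → bbox [-8.4,-8.4,-8.4] .. [8.4,8.4,8.4]
lo = A.lo+B.lo = [-16.7-8.4, -26.1-8.4, -13.5-8.4] = [-25.100,-34.500,-21.900]
hi = A.hi+B.hi = [13.1+8.4, 3.7+8.4, 16.3+8.4] = [21.500,12.100,24.700]
diag = √(46.6²+46.6²+46.6²) = √6514.68 = 80.714

min=[-25.100,-34.500,-21.900] max=[21.500,12.100,24.700] diag=80.714


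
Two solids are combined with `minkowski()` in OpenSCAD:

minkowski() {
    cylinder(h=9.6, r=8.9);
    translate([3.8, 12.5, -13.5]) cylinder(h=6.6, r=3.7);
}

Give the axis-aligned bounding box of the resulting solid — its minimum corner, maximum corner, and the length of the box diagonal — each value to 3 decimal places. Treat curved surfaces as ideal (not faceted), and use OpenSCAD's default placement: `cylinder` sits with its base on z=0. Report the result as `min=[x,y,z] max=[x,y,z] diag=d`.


A = translate([3.8, 12.5, -13.5]) cylinder(h=6.6, r=3.7) → bbox [0.1,8.8,-13.5] .. [7.5,16.2,-6.9]
B = cylinder(h=9.6, r=8.9) → bbox [-8.9,-8.9,0] .. [8.9,8.9,9.6]
lo = A.lo+B.lo = [0.1-8.9, 8.8-8.9, -13.5+0] = [-8.800,-0.100,-13.500]
hi = A.hi+B.hi = [7.5+8.9, 16.2+8.9, -6.9+9.6] = [16.400,25.100,2.700]
diag = √(25.2²+25.2²+16.2²) = √1532.52 = 39.147

min=[-8.800,-0.100,-13.500] max=[16.400,25.100,2.700] diag=39.147


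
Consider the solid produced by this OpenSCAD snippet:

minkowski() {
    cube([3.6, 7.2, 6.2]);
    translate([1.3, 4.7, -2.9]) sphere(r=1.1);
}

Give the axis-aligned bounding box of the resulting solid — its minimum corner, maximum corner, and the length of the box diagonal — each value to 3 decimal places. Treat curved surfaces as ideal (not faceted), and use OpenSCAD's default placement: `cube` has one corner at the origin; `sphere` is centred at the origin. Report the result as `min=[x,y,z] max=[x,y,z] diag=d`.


min=[0.200,3.600,-4.000] max=[6.000,13.000,4.400] diag=13.877

A = translate([1.3, 4.7, -2.9]) sphere(r=1.1) → bbox [0.2,3.6,-4] .. [2.4,5.8,-1.8]
B = cube([3.6, 7.2, 6.2]) → bbox [0,0,0] .. [3.6,7.2,6.2]
lo = A.lo+B.lo = [0.2+0, 3.6+0, -4+0] = [0.200,3.600,-4.000]
hi = A.hi+B.hi = [2.4+3.6, 5.8+7.2, -1.8+6.2] = [6.000,13.000,4.400]
diag = √(5.8²+9.4²+8.4²) = √192.56 = 13.877


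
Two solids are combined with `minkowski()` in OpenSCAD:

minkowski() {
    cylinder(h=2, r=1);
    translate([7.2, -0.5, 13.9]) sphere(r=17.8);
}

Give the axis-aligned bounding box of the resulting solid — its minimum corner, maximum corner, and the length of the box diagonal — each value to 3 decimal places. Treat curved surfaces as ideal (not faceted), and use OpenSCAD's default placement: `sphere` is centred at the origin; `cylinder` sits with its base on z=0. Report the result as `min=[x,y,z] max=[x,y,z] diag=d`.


min=[-11.600,-19.300,-3.900] max=[26.000,18.300,33.700] diag=65.125

A = translate([7.2, -0.5, 13.9]) sphere(r=17.8) → bbox [-10.6,-18.3,-3.9] .. [25,17.3,31.7]
B = cylinder(h=2, r=1) → bbox [-1,-1,0] .. [1,1,2]
lo = A.lo+B.lo = [-10.6-1, -18.3-1, -3.9+0] = [-11.600,-19.300,-3.900]
hi = A.hi+B.hi = [25+1, 17.3+1, 31.7+2] = [26.000,18.300,33.700]
diag = √(37.6²+37.6²+37.6²) = √4241.28 = 65.125


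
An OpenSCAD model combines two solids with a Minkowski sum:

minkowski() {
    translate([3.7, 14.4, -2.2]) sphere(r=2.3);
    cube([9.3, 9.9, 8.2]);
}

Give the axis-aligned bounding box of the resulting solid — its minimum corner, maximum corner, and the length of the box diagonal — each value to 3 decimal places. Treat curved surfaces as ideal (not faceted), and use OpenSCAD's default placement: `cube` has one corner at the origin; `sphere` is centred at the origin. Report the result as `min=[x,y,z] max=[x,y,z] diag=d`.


A = translate([3.7, 14.4, -2.2]) sphere(r=2.3) → bbox [1.4,12.1,-4.5] .. [6,16.7,0.1]
B = cube([9.3, 9.9, 8.2]) → bbox [0,0,0] .. [9.3,9.9,8.2]
lo = A.lo+B.lo = [1.4+0, 12.1+0, -4.5+0] = [1.400,12.100,-4.500]
hi = A.hi+B.hi = [6+9.3, 16.7+9.9, 0.1+8.2] = [15.300,26.600,8.300]
diag = √(13.9²+14.5²+12.8²) = √567.3 = 23.818

min=[1.400,12.100,-4.500] max=[15.300,26.600,8.300] diag=23.818


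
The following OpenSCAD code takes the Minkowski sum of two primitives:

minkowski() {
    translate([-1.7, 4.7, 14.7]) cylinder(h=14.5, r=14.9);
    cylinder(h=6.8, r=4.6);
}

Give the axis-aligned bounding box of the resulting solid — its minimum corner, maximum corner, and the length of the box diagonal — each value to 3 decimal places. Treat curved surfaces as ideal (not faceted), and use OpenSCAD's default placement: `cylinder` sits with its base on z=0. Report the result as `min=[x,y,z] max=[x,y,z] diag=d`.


A = translate([-1.7, 4.7, 14.7]) cylinder(h=14.5, r=14.9) → bbox [-16.6,-10.2,14.7] .. [13.2,19.6,29.2]
B = cylinder(h=6.8, r=4.6) → bbox [-4.6,-4.6,0] .. [4.6,4.6,6.8]
lo = A.lo+B.lo = [-16.6-4.6, -10.2-4.6, 14.7+0] = [-21.200,-14.800,14.700]
hi = A.hi+B.hi = [13.2+4.6, 19.6+4.6, 29.2+6.8] = [17.800,24.200,36.000]
diag = √(39²+39²+21.3²) = √3495.69 = 59.124

min=[-21.200,-14.800,14.700] max=[17.800,24.200,36.000] diag=59.124


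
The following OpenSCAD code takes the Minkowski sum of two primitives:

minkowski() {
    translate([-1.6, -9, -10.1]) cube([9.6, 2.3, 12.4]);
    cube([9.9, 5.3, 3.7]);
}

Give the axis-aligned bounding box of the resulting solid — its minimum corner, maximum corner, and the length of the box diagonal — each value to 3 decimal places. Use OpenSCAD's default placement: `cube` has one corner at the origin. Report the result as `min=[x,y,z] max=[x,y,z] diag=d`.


min=[-1.600,-9.000,-10.100] max=[17.900,-1.400,6.000] diag=26.405

A = translate([-1.6, -9, -10.1]) cube([9.6, 2.3, 12.4]) → bbox [-1.6,-9,-10.1] .. [8,-6.7,2.3]
B = cube([9.9, 5.3, 3.7]) → bbox [0,0,0] .. [9.9,5.3,3.7]
lo = A.lo+B.lo = [-1.6+0, -9+0, -10.1+0] = [-1.600,-9.000,-10.100]
hi = A.hi+B.hi = [8+9.9, -6.7+5.3, 2.3+3.7] = [17.900,-1.400,6.000]
diag = √(19.5²+7.6²+16.1²) = √697.22 = 26.405


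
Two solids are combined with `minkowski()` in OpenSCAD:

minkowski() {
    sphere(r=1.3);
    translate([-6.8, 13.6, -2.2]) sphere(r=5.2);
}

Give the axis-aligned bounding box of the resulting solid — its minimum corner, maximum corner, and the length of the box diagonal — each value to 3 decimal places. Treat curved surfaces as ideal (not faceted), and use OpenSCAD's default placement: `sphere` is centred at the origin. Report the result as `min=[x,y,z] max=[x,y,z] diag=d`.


A = translate([-6.8, 13.6, -2.2]) sphere(r=5.2) → bbox [-12,8.4,-7.4] .. [-1.6,18.8,3]
B = sphere(r=1.3) → bbox [-1.3,-1.3,-1.3] .. [1.3,1.3,1.3]
lo = A.lo+B.lo = [-12-1.3, 8.4-1.3, -7.4-1.3] = [-13.300,7.100,-8.700]
hi = A.hi+B.hi = [-1.6+1.3, 18.8+1.3, 3+1.3] = [-0.300,20.100,4.300]
diag = √(13²+13²+13²) = √507 = 22.517

min=[-13.300,7.100,-8.700] max=[-0.300,20.100,4.300] diag=22.517


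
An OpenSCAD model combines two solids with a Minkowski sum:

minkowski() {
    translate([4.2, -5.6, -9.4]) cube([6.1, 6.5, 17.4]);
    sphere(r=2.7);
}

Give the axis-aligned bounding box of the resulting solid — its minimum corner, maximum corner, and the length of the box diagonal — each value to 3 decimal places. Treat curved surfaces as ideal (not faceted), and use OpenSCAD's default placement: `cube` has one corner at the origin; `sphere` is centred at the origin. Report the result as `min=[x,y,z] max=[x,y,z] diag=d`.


A = translate([4.2, -5.6, -9.4]) cube([6.1, 6.5, 17.4]) → bbox [4.2,-5.6,-9.4] .. [10.3,0.9,8]
B = sphere(r=2.7) → bbox [-2.7,-2.7,-2.7] .. [2.7,2.7,2.7]
lo = A.lo+B.lo = [4.2-2.7, -5.6-2.7, -9.4-2.7] = [1.500,-8.300,-12.100]
hi = A.hi+B.hi = [10.3+2.7, 0.9+2.7, 8+2.7] = [13.000,3.600,10.700]
diag = √(11.5²+11.9²+22.8²) = √793.7 = 28.173

min=[1.500,-8.300,-12.100] max=[13.000,3.600,10.700] diag=28.173


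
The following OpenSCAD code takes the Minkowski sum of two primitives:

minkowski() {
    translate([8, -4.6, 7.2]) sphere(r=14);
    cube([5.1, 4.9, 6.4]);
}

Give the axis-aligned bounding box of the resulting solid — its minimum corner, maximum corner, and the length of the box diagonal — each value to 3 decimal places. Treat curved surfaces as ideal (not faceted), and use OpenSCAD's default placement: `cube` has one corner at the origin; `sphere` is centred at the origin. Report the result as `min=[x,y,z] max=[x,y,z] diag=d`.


A = translate([8, -4.6, 7.2]) sphere(r=14) → bbox [-6,-18.6,-6.8] .. [22,9.4,21.2]
B = cube([5.1, 4.9, 6.4]) → bbox [0,0,0] .. [5.1,4.9,6.4]
lo = A.lo+B.lo = [-6+0, -18.6+0, -6.8+0] = [-6.000,-18.600,-6.800]
hi = A.hi+B.hi = [22+5.1, 9.4+4.9, 21.2+6.4] = [27.100,14.300,27.600]
diag = √(33.1²+32.9²+34.4²) = √3361.38 = 57.977

min=[-6.000,-18.600,-6.800] max=[27.100,14.300,27.600] diag=57.977


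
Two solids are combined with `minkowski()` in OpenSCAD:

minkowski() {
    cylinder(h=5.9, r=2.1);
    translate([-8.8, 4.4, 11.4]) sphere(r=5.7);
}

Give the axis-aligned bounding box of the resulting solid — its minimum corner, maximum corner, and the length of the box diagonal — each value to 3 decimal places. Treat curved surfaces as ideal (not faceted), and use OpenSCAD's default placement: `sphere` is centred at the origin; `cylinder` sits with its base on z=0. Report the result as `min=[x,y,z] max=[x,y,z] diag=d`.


A = translate([-8.8, 4.4, 11.4]) sphere(r=5.7) → bbox [-14.5,-1.3,5.7] .. [-3.1,10.1,17.1]
B = cylinder(h=5.9, r=2.1) → bbox [-2.1,-2.1,0] .. [2.1,2.1,5.9]
lo = A.lo+B.lo = [-14.5-2.1, -1.3-2.1, 5.7+0] = [-16.600,-3.400,5.700]
hi = A.hi+B.hi = [-3.1+2.1, 10.1+2.1, 17.1+5.9] = [-1.000,12.200,23.000]
diag = √(15.6²+15.6²+17.3²) = √786.01 = 28.036

min=[-16.600,-3.400,5.700] max=[-1.000,12.200,23.000] diag=28.036


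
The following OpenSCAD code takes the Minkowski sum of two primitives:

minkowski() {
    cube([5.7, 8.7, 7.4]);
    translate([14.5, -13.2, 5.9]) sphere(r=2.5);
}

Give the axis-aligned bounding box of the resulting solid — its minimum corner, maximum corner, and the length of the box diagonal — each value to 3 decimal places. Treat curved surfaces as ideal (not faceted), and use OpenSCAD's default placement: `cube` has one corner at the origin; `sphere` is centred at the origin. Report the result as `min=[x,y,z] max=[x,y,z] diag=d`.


min=[12.000,-15.700,3.400] max=[22.700,-2.000,15.800] diag=21.353

A = translate([14.5, -13.2, 5.9]) sphere(r=2.5) → bbox [12,-15.7,3.4] .. [17,-10.7,8.4]
B = cube([5.7, 8.7, 7.4]) → bbox [0,0,0] .. [5.7,8.7,7.4]
lo = A.lo+B.lo = [12+0, -15.7+0, 3.4+0] = [12.000,-15.700,3.400]
hi = A.hi+B.hi = [17+5.7, -10.7+8.7, 8.4+7.4] = [22.700,-2.000,15.800]
diag = √(10.7²+13.7²+12.4²) = √455.94 = 21.353


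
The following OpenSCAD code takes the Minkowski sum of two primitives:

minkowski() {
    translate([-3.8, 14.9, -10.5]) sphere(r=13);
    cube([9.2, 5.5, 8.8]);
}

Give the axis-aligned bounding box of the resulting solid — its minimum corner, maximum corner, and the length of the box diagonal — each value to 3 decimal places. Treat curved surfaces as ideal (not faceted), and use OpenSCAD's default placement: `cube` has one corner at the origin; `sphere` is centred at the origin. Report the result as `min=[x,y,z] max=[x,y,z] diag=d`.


A = translate([-3.8, 14.9, -10.5]) sphere(r=13) → bbox [-16.8,1.9,-23.5] .. [9.2,27.9,2.5]
B = cube([9.2, 5.5, 8.8]) → bbox [0,0,0] .. [9.2,5.5,8.8]
lo = A.lo+B.lo = [-16.8+0, 1.9+0, -23.5+0] = [-16.800,1.900,-23.500]
hi = A.hi+B.hi = [9.2+9.2, 27.9+5.5, 2.5+8.8] = [18.400,33.400,11.300]
diag = √(35.2²+31.5²+34.8²) = √3442.33 = 58.671

min=[-16.800,1.900,-23.500] max=[18.400,33.400,11.300] diag=58.671


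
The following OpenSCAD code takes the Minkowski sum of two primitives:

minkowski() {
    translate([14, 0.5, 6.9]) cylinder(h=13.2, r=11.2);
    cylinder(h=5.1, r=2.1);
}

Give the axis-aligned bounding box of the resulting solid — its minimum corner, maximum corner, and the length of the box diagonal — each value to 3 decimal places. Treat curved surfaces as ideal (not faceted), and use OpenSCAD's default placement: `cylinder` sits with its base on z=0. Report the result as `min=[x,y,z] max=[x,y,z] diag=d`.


A = translate([14, 0.5, 6.9]) cylinder(h=13.2, r=11.2) → bbox [2.8,-10.7,6.9] .. [25.2,11.7,20.1]
B = cylinder(h=5.1, r=2.1) → bbox [-2.1,-2.1,0] .. [2.1,2.1,5.1]
lo = A.lo+B.lo = [2.8-2.1, -10.7-2.1, 6.9+0] = [0.700,-12.800,6.900]
hi = A.hi+B.hi = [25.2+2.1, 11.7+2.1, 20.1+5.1] = [27.300,13.800,25.200]
diag = √(26.6²+26.6²+18.3²) = √1750.01 = 41.833

min=[0.700,-12.800,6.900] max=[27.300,13.800,25.200] diag=41.833


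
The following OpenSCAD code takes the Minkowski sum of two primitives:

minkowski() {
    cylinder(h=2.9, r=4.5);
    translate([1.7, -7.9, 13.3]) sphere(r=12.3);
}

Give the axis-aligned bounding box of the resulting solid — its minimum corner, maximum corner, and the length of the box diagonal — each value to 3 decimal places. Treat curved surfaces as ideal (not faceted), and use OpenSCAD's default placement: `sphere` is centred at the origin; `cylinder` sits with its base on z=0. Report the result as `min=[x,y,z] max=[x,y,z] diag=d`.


A = translate([1.7, -7.9, 13.3]) sphere(r=12.3) → bbox [-10.6,-20.2,1] .. [14,4.4,25.6]
B = cylinder(h=2.9, r=4.5) → bbox [-4.5,-4.5,0] .. [4.5,4.5,2.9]
lo = A.lo+B.lo = [-10.6-4.5, -20.2-4.5, 1+0] = [-15.100,-24.700,1.000]
hi = A.hi+B.hi = [14+4.5, 4.4+4.5, 25.6+2.9] = [18.500,8.900,28.500]
diag = √(33.6²+33.6²+27.5²) = √3014.17 = 54.901

min=[-15.100,-24.700,1.000] max=[18.500,8.900,28.500] diag=54.901


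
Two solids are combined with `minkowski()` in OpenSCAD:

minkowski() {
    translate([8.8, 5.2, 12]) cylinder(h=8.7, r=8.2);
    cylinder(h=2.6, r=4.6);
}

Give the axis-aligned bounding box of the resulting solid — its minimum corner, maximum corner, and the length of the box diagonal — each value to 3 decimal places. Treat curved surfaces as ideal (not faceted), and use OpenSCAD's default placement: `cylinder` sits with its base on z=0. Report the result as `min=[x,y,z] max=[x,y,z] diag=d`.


min=[-4.000,-7.600,12.000] max=[21.600,18.000,23.300] diag=37.926

A = translate([8.8, 5.2, 12]) cylinder(h=8.7, r=8.2) → bbox [0.6,-3,12] .. [17,13.4,20.7]
B = cylinder(h=2.6, r=4.6) → bbox [-4.6,-4.6,0] .. [4.6,4.6,2.6]
lo = A.lo+B.lo = [0.6-4.6, -3-4.6, 12+0] = [-4.000,-7.600,12.000]
hi = A.hi+B.hi = [17+4.6, 13.4+4.6, 20.7+2.6] = [21.600,18.000,23.300]
diag = √(25.6²+25.6²+11.3²) = √1438.41 = 37.926


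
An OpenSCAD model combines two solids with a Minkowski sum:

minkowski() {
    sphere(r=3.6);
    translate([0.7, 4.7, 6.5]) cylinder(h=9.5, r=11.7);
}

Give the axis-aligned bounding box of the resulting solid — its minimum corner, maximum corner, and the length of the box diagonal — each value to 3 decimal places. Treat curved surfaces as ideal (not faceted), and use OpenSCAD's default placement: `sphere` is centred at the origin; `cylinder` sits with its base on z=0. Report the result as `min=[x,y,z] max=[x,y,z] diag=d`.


min=[-14.600,-10.600,2.900] max=[16.000,20.000,19.600] diag=46.385

A = translate([0.7, 4.7, 6.5]) cylinder(h=9.5, r=11.7) → bbox [-11,-7,6.5] .. [12.4,16.4,16]
B = sphere(r=3.6) → bbox [-3.6,-3.6,-3.6] .. [3.6,3.6,3.6]
lo = A.lo+B.lo = [-11-3.6, -7-3.6, 6.5-3.6] = [-14.600,-10.600,2.900]
hi = A.hi+B.hi = [12.4+3.6, 16.4+3.6, 16+3.6] = [16.000,20.000,19.600]
diag = √(30.6²+30.6²+16.7²) = √2151.61 = 46.385


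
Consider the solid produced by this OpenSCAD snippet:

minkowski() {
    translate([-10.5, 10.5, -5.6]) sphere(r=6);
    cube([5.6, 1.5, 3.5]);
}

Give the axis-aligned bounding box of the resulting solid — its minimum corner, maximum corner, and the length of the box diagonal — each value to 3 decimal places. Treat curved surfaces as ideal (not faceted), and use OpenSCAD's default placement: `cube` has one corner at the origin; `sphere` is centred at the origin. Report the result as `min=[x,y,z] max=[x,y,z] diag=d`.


min=[-16.500,4.500,-11.600] max=[1.100,18.000,3.900] diag=27.060

A = translate([-10.5, 10.5, -5.6]) sphere(r=6) → bbox [-16.5,4.5,-11.6] .. [-4.5,16.5,0.4]
B = cube([5.6, 1.5, 3.5]) → bbox [0,0,0] .. [5.6,1.5,3.5]
lo = A.lo+B.lo = [-16.5+0, 4.5+0, -11.6+0] = [-16.500,4.500,-11.600]
hi = A.hi+B.hi = [-4.5+5.6, 16.5+1.5, 0.4+3.5] = [1.100,18.000,3.900]
diag = √(17.6²+13.5²+15.5²) = √732.26 = 27.060


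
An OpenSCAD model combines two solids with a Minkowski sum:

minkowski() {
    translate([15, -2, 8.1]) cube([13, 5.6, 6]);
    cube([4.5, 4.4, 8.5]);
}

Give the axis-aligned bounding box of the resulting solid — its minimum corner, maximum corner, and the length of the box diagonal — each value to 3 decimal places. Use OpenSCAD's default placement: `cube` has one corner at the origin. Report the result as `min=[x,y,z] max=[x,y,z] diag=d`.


min=[15.000,-2.000,8.100] max=[32.500,8.000,22.600] diag=24.829

A = translate([15, -2, 8.1]) cube([13, 5.6, 6]) → bbox [15,-2,8.1] .. [28,3.6,14.1]
B = cube([4.5, 4.4, 8.5]) → bbox [0,0,0] .. [4.5,4.4,8.5]
lo = A.lo+B.lo = [15+0, -2+0, 8.1+0] = [15.000,-2.000,8.100]
hi = A.hi+B.hi = [28+4.5, 3.6+4.4, 14.1+8.5] = [32.500,8.000,22.600]
diag = √(17.5²+10²+14.5²) = √616.5 = 24.829


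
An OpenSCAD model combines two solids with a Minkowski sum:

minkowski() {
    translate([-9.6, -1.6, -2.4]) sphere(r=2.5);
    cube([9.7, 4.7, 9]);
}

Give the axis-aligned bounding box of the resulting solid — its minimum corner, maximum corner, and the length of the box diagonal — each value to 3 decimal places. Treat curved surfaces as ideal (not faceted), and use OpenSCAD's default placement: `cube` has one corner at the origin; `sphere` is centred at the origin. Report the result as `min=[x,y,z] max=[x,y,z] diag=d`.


A = translate([-9.6, -1.6, -2.4]) sphere(r=2.5) → bbox [-12.1,-4.1,-4.9] .. [-7.1,0.9,0.1]
B = cube([9.7, 4.7, 9]) → bbox [0,0,0] .. [9.7,4.7,9]
lo = A.lo+B.lo = [-12.1+0, -4.1+0, -4.9+0] = [-12.100,-4.100,-4.900]
hi = A.hi+B.hi = [-7.1+9.7, 0.9+4.7, 0.1+9] = [2.600,5.600,9.100]
diag = √(14.7²+9.7²+14²) = √506.18 = 22.498

min=[-12.100,-4.100,-4.900] max=[2.600,5.600,9.100] diag=22.498


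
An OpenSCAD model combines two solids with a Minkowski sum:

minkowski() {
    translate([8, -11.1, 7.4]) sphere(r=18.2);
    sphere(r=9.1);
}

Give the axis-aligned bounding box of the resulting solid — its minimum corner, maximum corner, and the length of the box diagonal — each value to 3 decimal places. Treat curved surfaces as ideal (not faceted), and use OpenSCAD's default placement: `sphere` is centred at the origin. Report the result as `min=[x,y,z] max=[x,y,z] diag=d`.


A = translate([8, -11.1, 7.4]) sphere(r=18.2) → bbox [-10.2,-29.3,-10.8] .. [26.2,7.1,25.6]
B = sphere(r=9.1) → bbox [-9.1,-9.1,-9.1] .. [9.1,9.1,9.1]
lo = A.lo+B.lo = [-10.2-9.1, -29.3-9.1, -10.8-9.1] = [-19.300,-38.400,-19.900]
hi = A.hi+B.hi = [26.2+9.1, 7.1+9.1, 25.6+9.1] = [35.300,16.200,34.700]
diag = √(54.6²+54.6²+54.6²) = √8943.48 = 94.570

min=[-19.300,-38.400,-19.900] max=[35.300,16.200,34.700] diag=94.570


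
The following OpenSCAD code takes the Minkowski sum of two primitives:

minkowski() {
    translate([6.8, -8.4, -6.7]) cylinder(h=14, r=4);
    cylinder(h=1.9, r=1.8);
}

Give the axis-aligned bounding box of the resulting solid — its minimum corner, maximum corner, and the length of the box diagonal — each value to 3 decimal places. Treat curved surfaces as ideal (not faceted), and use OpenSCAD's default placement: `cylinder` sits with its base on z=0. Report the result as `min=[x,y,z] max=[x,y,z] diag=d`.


min=[1.000,-14.200,-6.700] max=[12.600,-2.600,9.200] diag=22.846

A = translate([6.8, -8.4, -6.7]) cylinder(h=14, r=4) → bbox [2.8,-12.4,-6.7] .. [10.8,-4.4,7.3]
B = cylinder(h=1.9, r=1.8) → bbox [-1.8,-1.8,0] .. [1.8,1.8,1.9]
lo = A.lo+B.lo = [2.8-1.8, -12.4-1.8, -6.7+0] = [1.000,-14.200,-6.700]
hi = A.hi+B.hi = [10.8+1.8, -4.4+1.8, 7.3+1.9] = [12.600,-2.600,9.200]
diag = √(11.6²+11.6²+15.9²) = √521.93 = 22.846
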